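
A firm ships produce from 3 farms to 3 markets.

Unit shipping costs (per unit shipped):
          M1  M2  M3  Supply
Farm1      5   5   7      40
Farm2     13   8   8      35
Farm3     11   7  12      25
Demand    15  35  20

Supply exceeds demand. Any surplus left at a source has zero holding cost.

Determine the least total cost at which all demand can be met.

430

An optimal shipping plan:
  Farm1→M1: 15 crates
  Farm1→M2: 25 crates
  Farm2→M3: 20 crates
  Farm3→M2: 10 crates
Total cost = 430.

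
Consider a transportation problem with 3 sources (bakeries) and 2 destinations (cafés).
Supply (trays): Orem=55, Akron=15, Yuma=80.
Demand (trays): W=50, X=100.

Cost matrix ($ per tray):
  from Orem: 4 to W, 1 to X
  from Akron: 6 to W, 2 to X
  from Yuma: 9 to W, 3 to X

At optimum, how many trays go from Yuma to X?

Solving gives:
  Orem→W: 50 trays
  Orem→X: 5 trays
  Akron→X: 15 trays
  Yuma→X: 80 trays
Total cost = $475.
So Yuma→X carries 80 trays.

80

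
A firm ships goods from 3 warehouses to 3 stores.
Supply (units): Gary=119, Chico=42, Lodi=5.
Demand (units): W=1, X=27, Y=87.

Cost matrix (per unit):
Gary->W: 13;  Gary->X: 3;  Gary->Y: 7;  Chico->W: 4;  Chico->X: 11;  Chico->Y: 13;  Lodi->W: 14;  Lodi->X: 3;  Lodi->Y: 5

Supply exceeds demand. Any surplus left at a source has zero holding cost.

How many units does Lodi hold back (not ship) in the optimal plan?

0

Minimum-cost shipments:
  Gary->X: 27 units
  Gary->Y: 82 units
  Chico->W: 1 units
  Lodi->Y: 5 units
Total cost = 684.
Lodi ships 5 of its 5, leaving 0.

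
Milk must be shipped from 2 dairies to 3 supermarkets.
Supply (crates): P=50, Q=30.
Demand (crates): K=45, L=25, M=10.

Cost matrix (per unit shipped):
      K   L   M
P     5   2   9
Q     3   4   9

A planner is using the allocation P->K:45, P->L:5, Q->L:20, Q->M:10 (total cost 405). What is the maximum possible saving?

100

Current plan cost = 45·5 + 5·2 + 20·4 + 10·9 = 405.
Optimal plan:
  P–K: 15 crates
  P–L: 25 crates
  P–M: 10 crates
  Q–K: 30 crates
Optimal cost = 305.
Saving = 405 − 305 = 100.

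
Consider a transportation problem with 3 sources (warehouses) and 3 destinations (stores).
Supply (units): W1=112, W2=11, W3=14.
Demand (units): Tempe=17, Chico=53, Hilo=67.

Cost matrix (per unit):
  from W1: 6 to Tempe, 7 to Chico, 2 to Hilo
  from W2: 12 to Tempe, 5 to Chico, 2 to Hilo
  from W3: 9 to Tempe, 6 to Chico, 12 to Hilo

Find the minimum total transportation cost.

One minimum-cost allocation:
  W1–Tempe: 17 × 6 = 102
  W1–Chico: 28 × 7 = 196
  W1–Hilo: 67 × 2 = 134
  W2–Chico: 11 × 5 = 55
  W3–Chico: 14 × 6 = 84
Total = 102 + 196 + 134 + 55 + 84 = 571.
(Supply check: W1 ships 112; W2 ships 11; W3 ships 14.)

571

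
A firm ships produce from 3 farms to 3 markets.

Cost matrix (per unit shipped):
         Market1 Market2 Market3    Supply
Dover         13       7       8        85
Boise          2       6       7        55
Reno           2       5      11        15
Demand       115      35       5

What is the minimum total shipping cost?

One minimum-cost allocation:
  Dover–Market1: 45 × 13 = 585
  Dover–Market2: 35 × 7 = 245
  Dover–Market3: 5 × 8 = 40
  Boise–Market1: 55 × 2 = 110
  Reno–Market1: 15 × 2 = 30
Total = 585 + 245 + 40 + 110 + 30 = 1010.

1010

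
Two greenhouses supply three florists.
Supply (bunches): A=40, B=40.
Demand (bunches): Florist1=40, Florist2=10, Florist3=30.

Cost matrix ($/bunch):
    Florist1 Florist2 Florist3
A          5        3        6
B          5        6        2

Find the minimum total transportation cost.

290

One minimum-cost allocation:
  A→Florist1: 30 × $5 = $150
  A→Florist2: 10 × $3 = $30
  B→Florist1: 10 × $5 = $50
  B→Florist3: 30 × $2 = $60
Total = 150 + 30 + 50 + 60 = $290.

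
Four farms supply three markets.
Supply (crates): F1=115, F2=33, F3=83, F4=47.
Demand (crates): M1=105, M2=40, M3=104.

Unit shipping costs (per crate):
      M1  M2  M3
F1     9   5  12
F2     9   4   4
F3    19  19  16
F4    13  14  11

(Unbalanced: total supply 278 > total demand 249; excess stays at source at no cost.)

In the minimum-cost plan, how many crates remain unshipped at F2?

Minimum-cost shipments:
  F1→M1: 75 crates
  F1→M2: 40 crates
  F2→M3: 33 crates
  F3→M3: 54 crates
  F4→M1: 30 crates
  F4→M3: 17 crates
Total cost = 2448.
F2 ships 33 of its 33, leaving 0.

0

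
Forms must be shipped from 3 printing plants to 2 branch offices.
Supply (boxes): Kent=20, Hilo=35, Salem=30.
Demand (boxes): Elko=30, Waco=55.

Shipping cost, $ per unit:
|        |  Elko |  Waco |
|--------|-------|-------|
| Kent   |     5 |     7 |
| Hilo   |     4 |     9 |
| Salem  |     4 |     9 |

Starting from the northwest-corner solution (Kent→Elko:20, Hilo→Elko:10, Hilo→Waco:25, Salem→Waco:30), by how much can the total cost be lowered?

Current plan cost = 20·5 + 10·4 + 25·9 + 30·9 = $635.
Optimal plan:
  Kent→Waco: 20 boxes
  Hilo→Elko: 30 boxes
  Hilo→Waco: 5 boxes
  Salem→Waco: 30 boxes
Optimal cost = $575.
Saving = 635 − 575 = $60.

60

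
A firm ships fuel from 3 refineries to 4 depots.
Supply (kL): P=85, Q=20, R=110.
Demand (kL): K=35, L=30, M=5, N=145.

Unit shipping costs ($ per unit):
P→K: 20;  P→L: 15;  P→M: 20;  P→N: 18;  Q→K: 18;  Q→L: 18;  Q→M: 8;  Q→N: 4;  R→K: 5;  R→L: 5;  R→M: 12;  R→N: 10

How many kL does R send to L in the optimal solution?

30

The minimum-cost plan:
  P->N: 85 × $18 = $1530
  Q->N: 20 × $4 = $80
  R->K: 35 × $5 = $175
  R->L: 30 × $5 = $150
  R->M: 5 × $12 = $60
  R->N: 40 × $10 = $400
Total cost = $2395.
So R→L carries 30 kL.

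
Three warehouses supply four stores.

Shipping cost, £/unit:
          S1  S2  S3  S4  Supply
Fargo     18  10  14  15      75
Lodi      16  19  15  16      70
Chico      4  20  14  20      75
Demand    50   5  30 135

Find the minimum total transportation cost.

2765

A cheapest plan:
  Fargo–S2: 5 units
  Fargo–S4: 70 units
  Lodi–S3: 5 units
  Lodi–S4: 65 units
  Chico–S1: 50 units
  Chico–S3: 25 units
Total cost = £2765.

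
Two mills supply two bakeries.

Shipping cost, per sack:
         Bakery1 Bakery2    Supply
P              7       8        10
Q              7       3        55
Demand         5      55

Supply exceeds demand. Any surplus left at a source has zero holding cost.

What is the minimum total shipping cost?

A cheapest plan:
  P–Bakery1: 5 × 7 = 35
  Q–Bakery2: 55 × 3 = 165
Total = 35 + 165 = 200.

200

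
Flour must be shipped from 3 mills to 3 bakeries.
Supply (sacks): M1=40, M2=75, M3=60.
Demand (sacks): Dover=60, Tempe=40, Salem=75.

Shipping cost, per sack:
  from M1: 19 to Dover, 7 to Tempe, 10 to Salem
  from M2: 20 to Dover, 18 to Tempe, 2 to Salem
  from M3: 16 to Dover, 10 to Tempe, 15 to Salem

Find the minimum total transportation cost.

1390

An optimal shipping plan:
  M1->Tempe: 40 × 7 = 280
  M2->Salem: 75 × 2 = 150
  M3->Dover: 60 × 16 = 960
Total = 280 + 150 + 960 = 1390.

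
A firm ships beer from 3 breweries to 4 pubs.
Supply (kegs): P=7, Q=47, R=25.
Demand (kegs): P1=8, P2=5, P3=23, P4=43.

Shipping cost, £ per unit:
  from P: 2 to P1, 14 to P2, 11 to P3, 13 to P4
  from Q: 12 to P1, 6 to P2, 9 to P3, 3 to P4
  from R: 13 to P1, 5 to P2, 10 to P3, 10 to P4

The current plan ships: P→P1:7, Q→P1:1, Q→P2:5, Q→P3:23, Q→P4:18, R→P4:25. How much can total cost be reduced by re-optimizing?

Current plan cost = 7·2 + 1·12 + 5·6 + 23·9 + 18·3 + 25·10 = £567.
Optimal plan:
  P->P1: 7 × £2 = £14
  Q->P1: 1 × £12 = £12
  Q->P3: 3 × £9 = £27
  Q->P4: 43 × £3 = £129
  R->P2: 5 × £5 = £25
  R->P3: 20 × £10 = £200
Optimal cost = £407.
Saving = 567 − 407 = £160.

160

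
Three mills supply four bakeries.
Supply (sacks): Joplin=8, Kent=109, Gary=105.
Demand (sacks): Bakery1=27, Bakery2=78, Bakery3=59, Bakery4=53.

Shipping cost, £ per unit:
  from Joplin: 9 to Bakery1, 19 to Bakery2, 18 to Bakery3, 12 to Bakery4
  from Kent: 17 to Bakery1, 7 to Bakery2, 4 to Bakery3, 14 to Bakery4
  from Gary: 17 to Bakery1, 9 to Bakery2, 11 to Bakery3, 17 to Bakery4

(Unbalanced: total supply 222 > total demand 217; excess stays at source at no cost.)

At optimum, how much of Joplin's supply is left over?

0

Minimum-cost shipments:
  Joplin to Bakery1: 8 sacks
  Kent to Bakery3: 59 sacks
  Kent to Bakery4: 50 sacks
  Gary to Bakery1: 19 sacks
  Gary to Bakery2: 78 sacks
  Gary to Bakery4: 3 sacks
Total cost = £2084.
Joplin ships 8 of its 8, leaving 0.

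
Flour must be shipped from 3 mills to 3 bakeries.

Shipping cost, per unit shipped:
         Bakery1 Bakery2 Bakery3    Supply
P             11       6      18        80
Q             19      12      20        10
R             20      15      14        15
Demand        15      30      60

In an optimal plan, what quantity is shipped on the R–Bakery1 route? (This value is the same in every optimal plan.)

Optimal shipments:
  P–Bakery1: 15 × 11 = 165
  P–Bakery2: 30 × 6 = 180
  P–Bakery3: 35 × 18 = 630
  Q–Bakery3: 10 × 20 = 200
  R–Bakery3: 15 × 14 = 210
Total cost = 1385.
The route R→Bakery1 is not used.

0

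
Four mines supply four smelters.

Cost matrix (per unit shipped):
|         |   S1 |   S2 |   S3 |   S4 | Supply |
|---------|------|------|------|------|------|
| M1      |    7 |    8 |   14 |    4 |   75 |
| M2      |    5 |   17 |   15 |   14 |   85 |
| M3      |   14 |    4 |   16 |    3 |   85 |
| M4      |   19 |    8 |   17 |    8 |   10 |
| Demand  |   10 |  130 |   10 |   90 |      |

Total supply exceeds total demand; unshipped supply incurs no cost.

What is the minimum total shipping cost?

1725

One minimum-cost allocation:
  M1 to S4: 75 tons
  M2 to S1: 10 tons
  M2 to S2: 35 tons
  M2 to S3: 10 tons
  M2 to S4: 15 tons
  M3 to S2: 85 tons
  M4 to S2: 10 tons
Total cost = 1725.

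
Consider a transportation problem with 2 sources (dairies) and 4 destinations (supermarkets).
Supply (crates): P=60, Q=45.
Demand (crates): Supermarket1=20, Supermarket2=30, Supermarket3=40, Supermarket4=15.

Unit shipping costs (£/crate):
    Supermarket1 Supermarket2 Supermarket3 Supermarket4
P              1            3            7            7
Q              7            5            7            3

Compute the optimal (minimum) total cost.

435

One minimum-cost allocation:
  P→Supermarket1: 20 × £1 = £20
  P→Supermarket2: 30 × £3 = £90
  P→Supermarket3: 10 × £7 = £70
  Q→Supermarket3: 30 × £7 = £210
  Q→Supermarket4: 15 × £3 = £45
Total = 20 + 90 + 70 + 210 + 45 = £435.
(Supply check: P ships 60; Q ships 45.)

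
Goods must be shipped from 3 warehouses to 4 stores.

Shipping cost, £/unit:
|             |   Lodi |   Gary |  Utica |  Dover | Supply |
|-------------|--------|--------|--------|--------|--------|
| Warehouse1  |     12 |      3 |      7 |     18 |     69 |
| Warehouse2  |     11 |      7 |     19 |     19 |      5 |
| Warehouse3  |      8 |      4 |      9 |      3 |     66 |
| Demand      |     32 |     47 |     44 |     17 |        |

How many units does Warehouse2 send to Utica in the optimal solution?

0

Solving gives:
  Warehouse1→Gary: 25 × £3 = £75
  Warehouse1→Utica: 44 × £7 = £308
  Warehouse2→Lodi: 5 × £11 = £55
  Warehouse3→Lodi: 27 × £8 = £216
  Warehouse3→Gary: 22 × £4 = £88
  Warehouse3→Dover: 17 × £3 = £51
Total cost = £793.
The route Warehouse2→Utica is not used.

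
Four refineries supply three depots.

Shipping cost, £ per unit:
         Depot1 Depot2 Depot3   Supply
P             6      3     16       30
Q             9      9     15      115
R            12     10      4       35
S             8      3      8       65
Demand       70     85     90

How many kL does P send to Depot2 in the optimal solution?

Optimal shipments:
  P to Depot2: 30 × £3 = £90
  Q to Depot1: 70 × £9 = £630
  Q to Depot2: 45 × £9 = £405
  R to Depot3: 35 × £4 = £140
  S to Depot2: 10 × £3 = £30
  S to Depot3: 55 × £8 = £440
Total cost = £1735.
So P→Depot2 carries 30 kL.

30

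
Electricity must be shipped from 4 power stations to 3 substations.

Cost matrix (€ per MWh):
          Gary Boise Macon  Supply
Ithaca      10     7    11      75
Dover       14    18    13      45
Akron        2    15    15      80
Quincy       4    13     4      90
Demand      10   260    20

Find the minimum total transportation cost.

3395

A cheapest plan:
  Ithaca–Boise: 75 × €7 = €525
  Dover–Boise: 45 × €18 = €810
  Akron–Gary: 10 × €2 = €20
  Akron–Boise: 70 × €15 = €1050
  Quincy–Boise: 70 × €13 = €910
  Quincy–Macon: 20 × €4 = €80
Total = 525 + 810 + 20 + 1050 + 910 + 80 = €3395.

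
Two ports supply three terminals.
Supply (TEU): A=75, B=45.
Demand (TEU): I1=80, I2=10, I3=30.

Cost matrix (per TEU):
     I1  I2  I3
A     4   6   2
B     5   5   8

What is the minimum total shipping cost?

Optimal allocation:
  A–I1: 45 × 4 = 180
  A–I3: 30 × 2 = 60
  B–I1: 35 × 5 = 175
  B–I2: 10 × 5 = 50
Total = 180 + 60 + 175 + 50 = 465.

465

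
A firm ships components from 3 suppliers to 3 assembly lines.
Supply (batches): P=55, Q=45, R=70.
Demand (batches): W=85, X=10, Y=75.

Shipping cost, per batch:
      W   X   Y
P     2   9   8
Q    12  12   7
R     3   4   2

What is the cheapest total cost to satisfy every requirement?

615

An optimal shipping plan:
  P->W: 55 × 2 = 110
  Q->Y: 45 × 7 = 315
  R->W: 30 × 3 = 90
  R->X: 10 × 4 = 40
  R->Y: 30 × 2 = 60
Total = 110 + 315 + 90 + 40 + 60 = 615.
(Supply check: P ships 55; Q ships 45; R ships 70.)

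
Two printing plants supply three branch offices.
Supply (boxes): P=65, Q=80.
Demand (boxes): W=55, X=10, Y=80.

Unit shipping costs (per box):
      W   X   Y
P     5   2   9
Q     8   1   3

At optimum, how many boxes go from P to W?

55

Solving gives:
  P→W: 55 × 5 = 275
  P→X: 10 × 2 = 20
  Q→Y: 80 × 3 = 240
Total cost = 535.
So P→W carries 55 boxes.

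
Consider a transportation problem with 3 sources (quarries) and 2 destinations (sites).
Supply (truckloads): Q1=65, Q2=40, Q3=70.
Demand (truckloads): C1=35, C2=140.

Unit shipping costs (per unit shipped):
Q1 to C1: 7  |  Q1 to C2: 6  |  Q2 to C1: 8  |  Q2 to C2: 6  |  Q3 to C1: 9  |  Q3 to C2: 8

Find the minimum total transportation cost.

One minimum-cost allocation:
  Q1–C1: 35 × 7 = 245
  Q1–C2: 30 × 6 = 180
  Q2–C2: 40 × 6 = 240
  Q3–C2: 70 × 8 = 560
Total = 245 + 180 + 240 + 560 = 1225.
(Supply check: Q1 ships 65; Q2 ships 40; Q3 ships 70.)

1225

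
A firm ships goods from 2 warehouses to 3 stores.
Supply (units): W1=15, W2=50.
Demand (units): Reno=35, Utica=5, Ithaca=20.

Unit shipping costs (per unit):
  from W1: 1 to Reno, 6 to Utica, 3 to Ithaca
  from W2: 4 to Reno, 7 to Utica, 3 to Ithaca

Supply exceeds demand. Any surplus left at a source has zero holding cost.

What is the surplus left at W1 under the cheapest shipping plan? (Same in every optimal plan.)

Minimum-cost shipments:
  W1–Reno: 15 × 1 = 15
  W2–Reno: 20 × 4 = 80
  W2–Utica: 5 × 7 = 35
  W2–Ithaca: 20 × 3 = 60
Total cost = 190.
W1 ships 15 of its 15, leaving 0.

0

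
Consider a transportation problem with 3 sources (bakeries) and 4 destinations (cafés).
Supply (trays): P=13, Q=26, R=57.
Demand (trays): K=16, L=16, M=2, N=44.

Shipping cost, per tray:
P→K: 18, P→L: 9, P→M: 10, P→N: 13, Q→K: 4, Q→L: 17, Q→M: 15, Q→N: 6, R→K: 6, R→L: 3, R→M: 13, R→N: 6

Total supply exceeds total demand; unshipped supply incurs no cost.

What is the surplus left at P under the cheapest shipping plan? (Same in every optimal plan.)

11

Minimum-cost shipments:
  P to M: 2 × 10 = 20
  Q to K: 16 × 4 = 64
  Q to N: 3 × 6 = 18
  R to L: 16 × 3 = 48
  R to N: 41 × 6 = 246
Total cost = 396.
P ships 2 of its 13, leaving 11.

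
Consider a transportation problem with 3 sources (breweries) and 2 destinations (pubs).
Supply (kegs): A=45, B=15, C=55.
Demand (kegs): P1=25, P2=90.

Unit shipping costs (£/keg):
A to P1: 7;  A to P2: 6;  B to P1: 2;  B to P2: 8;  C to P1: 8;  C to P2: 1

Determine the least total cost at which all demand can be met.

Optimal allocation:
  A→P1: 10 × £7 = £70
  A→P2: 35 × £6 = £210
  B→P1: 15 × £2 = £30
  C→P2: 55 × £1 = £55
Total = 70 + 210 + 30 + 55 = £365.

365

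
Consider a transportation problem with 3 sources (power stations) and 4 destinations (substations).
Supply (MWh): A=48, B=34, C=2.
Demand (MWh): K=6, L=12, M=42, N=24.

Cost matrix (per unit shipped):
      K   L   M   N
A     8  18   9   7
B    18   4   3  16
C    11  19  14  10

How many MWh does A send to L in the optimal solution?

0

Optimal shipments:
  A→K: 4 × 8 = 32
  A→M: 20 × 9 = 180
  A→N: 24 × 7 = 168
  B→L: 12 × 4 = 48
  B→M: 22 × 3 = 66
  C→K: 2 × 11 = 22
Total cost = 516.
The route A→L is not used.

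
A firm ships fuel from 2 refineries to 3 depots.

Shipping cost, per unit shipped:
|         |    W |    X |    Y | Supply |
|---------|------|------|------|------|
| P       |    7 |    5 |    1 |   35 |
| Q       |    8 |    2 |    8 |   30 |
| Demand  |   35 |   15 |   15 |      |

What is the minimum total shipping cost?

305

One minimum-cost allocation:
  P to W: 20 kL
  P to Y: 15 kL
  Q to W: 15 kL
  Q to X: 15 kL
Total cost = 305.
(Supply check: P ships 35; Q ships 30.)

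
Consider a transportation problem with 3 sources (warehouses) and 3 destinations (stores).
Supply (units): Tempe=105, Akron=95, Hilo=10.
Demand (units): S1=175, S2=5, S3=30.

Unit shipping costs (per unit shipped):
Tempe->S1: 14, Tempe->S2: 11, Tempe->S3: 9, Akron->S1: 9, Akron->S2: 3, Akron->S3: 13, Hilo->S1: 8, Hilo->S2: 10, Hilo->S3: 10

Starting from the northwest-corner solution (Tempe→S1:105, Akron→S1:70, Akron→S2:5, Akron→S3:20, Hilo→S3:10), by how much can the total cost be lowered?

250

Current plan cost = 105·14 + 70·9 + 5·3 + 20·13 + 10·10 = 2475.
Optimal plan:
  Tempe→S1: 75 × 14 = 1050
  Tempe→S3: 30 × 9 = 270
  Akron→S1: 90 × 9 = 810
  Akron→S2: 5 × 3 = 15
  Hilo→S1: 10 × 8 = 80
Optimal cost = 2225.
Saving = 2475 − 2225 = 250.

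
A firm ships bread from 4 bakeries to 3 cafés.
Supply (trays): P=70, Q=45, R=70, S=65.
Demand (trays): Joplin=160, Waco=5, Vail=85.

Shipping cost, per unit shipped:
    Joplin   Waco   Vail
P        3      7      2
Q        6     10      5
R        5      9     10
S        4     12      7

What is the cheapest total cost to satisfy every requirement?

1025

A cheapest plan:
  P–Waco: 5 × 7 = 35
  P–Vail: 65 × 2 = 130
  Q–Joplin: 25 × 6 = 150
  Q–Vail: 20 × 5 = 100
  R–Joplin: 70 × 5 = 350
  S–Joplin: 65 × 4 = 260
Total = 35 + 130 + 150 + 100 + 350 + 260 = 1025.
(Supply check: P ships 70; Q ships 45; R ships 70; S ships 65.)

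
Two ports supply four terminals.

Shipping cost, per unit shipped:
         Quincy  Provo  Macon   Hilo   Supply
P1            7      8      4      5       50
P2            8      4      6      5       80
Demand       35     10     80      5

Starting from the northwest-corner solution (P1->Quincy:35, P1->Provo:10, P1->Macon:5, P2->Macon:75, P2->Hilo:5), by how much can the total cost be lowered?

Current plan cost = 35·7 + 10·8 + 5·4 + 75·6 + 5·5 = 820.
Optimal plan:
  P1–Macon: 50 × 4 = 200
  P2–Quincy: 35 × 8 = 280
  P2–Provo: 10 × 4 = 40
  P2–Macon: 30 × 6 = 180
  P2–Hilo: 5 × 5 = 25
Optimal cost = 725.
Saving = 820 − 725 = 95.

95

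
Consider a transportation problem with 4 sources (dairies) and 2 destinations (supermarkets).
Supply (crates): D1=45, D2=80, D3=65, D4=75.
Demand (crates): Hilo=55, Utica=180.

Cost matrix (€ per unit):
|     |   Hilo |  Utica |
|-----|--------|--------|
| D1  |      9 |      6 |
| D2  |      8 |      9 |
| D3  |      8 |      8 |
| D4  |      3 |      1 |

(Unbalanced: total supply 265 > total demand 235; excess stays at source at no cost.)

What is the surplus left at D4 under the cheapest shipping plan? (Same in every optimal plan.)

0

Minimum-cost shipments:
  D1 to Utica: 45 × €6 = €270
  D2 to Hilo: 50 × €8 = €400
  D3 to Hilo: 5 × €8 = €40
  D3 to Utica: 60 × €8 = €480
  D4 to Utica: 75 × €1 = €75
Total cost = €1265.
D4 ships 75 of its 75, leaving 0.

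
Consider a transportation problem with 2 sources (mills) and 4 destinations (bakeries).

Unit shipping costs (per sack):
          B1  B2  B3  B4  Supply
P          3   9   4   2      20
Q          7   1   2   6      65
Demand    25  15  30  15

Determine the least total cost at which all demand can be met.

Optimal allocation:
  P→B1: 20 × 3 = 60
  Q→B1: 5 × 7 = 35
  Q→B2: 15 × 1 = 15
  Q→B3: 30 × 2 = 60
  Q→B4: 15 × 6 = 90
Total = 60 + 35 + 15 + 60 + 90 = 260.
(Supply check: P ships 20; Q ships 65.)

260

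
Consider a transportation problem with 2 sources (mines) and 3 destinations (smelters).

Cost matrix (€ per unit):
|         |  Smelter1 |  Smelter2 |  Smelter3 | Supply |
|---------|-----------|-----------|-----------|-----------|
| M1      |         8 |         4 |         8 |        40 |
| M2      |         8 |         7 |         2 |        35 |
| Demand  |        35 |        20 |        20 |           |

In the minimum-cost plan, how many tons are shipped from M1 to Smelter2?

Solving gives:
  M1→Smelter1: 20 × €8 = €160
  M1→Smelter2: 20 × €4 = €80
  M2→Smelter1: 15 × €8 = €120
  M2→Smelter3: 20 × €2 = €40
Total cost = €400.
So M1→Smelter2 carries 20 tons.

20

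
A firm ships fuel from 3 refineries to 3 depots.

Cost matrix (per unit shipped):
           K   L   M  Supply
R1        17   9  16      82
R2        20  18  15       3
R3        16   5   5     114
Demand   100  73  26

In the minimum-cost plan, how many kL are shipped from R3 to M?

26

The minimum-cost plan:
  R1->K: 82 kL
  R2->K: 3 kL
  R3->K: 15 kL
  R3->L: 73 kL
  R3->M: 26 kL
Total cost = 2189.
So R3→M carries 26 kL.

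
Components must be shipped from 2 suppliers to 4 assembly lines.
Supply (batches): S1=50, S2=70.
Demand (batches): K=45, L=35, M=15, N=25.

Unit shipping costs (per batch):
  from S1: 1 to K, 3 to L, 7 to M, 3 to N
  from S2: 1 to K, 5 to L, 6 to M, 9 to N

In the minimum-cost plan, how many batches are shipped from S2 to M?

The minimum-cost plan:
  S1 to L: 25 × 3 = 75
  S1 to N: 25 × 3 = 75
  S2 to K: 45 × 1 = 45
  S2 to L: 10 × 5 = 50
  S2 to M: 15 × 6 = 90
Total cost = 335.
So S2→M carries 15 batches.

15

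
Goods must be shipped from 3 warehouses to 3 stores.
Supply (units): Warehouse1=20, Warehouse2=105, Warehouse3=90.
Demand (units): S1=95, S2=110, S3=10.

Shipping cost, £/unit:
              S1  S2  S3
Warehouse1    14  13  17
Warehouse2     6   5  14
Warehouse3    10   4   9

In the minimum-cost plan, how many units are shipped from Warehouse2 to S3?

0

Optimal shipments:
  Warehouse1 to S2: 10 × £13 = £130
  Warehouse1 to S3: 10 × £17 = £170
  Warehouse2 to S1: 95 × £6 = £570
  Warehouse2 to S2: 10 × £5 = £50
  Warehouse3 to S2: 90 × £4 = £360
Total cost = £1280.
The route Warehouse2→S3 is not used.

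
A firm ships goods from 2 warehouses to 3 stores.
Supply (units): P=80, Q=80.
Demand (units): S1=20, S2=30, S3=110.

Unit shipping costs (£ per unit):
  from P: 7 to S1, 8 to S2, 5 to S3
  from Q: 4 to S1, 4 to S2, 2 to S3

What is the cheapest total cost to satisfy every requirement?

Optimal allocation:
  P to S1: 20 units
  P to S3: 60 units
  Q to S2: 30 units
  Q to S3: 50 units
Total cost = £660.

660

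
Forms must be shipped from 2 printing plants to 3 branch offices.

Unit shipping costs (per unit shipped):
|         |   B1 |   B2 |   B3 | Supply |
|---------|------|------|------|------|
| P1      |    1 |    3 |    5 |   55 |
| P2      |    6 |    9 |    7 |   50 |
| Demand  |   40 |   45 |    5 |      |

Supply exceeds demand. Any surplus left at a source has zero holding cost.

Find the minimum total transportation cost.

360

An optimal shipping plan:
  P1–B1: 10 × 1 = 10
  P1–B2: 45 × 3 = 135
  P2–B1: 30 × 6 = 180
  P2–B3: 5 × 7 = 35
Total = 10 + 135 + 180 + 35 = 360.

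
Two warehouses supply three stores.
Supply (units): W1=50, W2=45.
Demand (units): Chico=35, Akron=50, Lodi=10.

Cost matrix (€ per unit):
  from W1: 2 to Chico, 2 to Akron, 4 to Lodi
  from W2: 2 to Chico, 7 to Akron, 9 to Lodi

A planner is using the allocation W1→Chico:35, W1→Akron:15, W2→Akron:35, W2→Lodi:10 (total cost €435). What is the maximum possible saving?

Current plan cost = 35·2 + 15·2 + 35·7 + 10·9 = €435.
Optimal plan:
  W1->Akron: 40 units
  W1->Lodi: 10 units
  W2->Chico: 35 units
  W2->Akron: 10 units
Optimal cost = €260.
Saving = 435 − 260 = €175.

175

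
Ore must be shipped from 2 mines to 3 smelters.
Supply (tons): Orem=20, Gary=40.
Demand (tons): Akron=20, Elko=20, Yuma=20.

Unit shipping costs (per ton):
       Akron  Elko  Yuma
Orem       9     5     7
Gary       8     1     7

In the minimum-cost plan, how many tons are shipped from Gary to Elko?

20

Solving gives:
  Orem->Yuma: 20 × 7 = 140
  Gary->Akron: 20 × 8 = 160
  Gary->Elko: 20 × 1 = 20
Total cost = 320.
So Gary→Elko carries 20 tons.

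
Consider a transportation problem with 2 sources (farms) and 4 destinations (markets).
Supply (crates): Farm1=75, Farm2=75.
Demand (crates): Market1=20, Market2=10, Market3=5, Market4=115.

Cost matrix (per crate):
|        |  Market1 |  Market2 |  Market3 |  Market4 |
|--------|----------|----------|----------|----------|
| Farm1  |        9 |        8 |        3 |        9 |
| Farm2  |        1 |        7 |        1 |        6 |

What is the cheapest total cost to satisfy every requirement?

985

One minimum-cost allocation:
  Farm1 to Market2: 10 × 8 = 80
  Farm1 to Market3: 5 × 3 = 15
  Farm1 to Market4: 60 × 9 = 540
  Farm2 to Market1: 20 × 1 = 20
  Farm2 to Market4: 55 × 6 = 330
Total = 80 + 15 + 540 + 20 + 330 = 985.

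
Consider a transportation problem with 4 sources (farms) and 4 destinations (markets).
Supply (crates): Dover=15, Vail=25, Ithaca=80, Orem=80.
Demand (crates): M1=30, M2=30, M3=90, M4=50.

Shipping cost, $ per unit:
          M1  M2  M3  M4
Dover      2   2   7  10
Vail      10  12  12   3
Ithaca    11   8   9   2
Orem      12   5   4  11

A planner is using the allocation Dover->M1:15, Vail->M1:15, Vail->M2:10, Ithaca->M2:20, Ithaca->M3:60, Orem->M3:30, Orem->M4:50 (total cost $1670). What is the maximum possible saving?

730

Current plan cost = 15·2 + 15·10 + 10·12 + 20·8 + 60·9 + 30·4 + 50·11 = $1670.
Optimal plan:
  Dover->M1: 15 × $2 = $30
  Vail->M1: 15 × $10 = $150
  Vail->M4: 10 × $3 = $30
  Ithaca->M2: 30 × $8 = $240
  Ithaca->M3: 10 × $9 = $90
  Ithaca->M4: 40 × $2 = $80
  Orem->M3: 80 × $4 = $320
Optimal cost = $940.
Saving = 1670 − 940 = $730.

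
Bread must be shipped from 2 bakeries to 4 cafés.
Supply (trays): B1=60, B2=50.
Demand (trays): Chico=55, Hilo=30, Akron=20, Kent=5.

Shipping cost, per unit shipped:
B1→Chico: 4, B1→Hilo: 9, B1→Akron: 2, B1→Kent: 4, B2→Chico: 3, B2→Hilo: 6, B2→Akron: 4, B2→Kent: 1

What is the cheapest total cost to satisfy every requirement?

A cheapest plan:
  B1 to Chico: 40 trays
  B1 to Akron: 20 trays
  B2 to Chico: 15 trays
  B2 to Hilo: 30 trays
  B2 to Kent: 5 trays
Total cost = 430.
(Supply check: B1 ships 60; B2 ships 50.)

430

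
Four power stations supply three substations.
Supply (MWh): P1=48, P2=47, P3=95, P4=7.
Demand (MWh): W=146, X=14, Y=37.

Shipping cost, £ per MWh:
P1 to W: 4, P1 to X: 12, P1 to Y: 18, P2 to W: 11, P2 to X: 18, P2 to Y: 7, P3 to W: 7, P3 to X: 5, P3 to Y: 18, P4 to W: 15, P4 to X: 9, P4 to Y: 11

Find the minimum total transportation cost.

A cheapest plan:
  P1 to W: 48 × £4 = £192
  P2 to W: 10 × £11 = £110
  P2 to Y: 37 × £7 = £259
  P3 to W: 88 × £7 = £616
  P3 to X: 7 × £5 = £35
  P4 to X: 7 × £9 = £63
Total = 192 + 110 + 259 + 616 + 35 + 63 = £1275.

1275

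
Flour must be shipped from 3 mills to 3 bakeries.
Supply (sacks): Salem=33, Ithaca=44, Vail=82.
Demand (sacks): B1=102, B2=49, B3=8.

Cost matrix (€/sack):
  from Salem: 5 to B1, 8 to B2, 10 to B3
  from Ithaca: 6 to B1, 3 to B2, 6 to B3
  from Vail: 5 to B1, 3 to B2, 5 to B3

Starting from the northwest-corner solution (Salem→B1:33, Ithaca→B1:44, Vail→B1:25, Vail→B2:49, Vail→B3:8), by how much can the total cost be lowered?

44

Current plan cost = 33·5 + 44·6 + 25·5 + 49·3 + 8·5 = €741.
Optimal plan:
  Salem–B1: 33 × €5 = €165
  Ithaca–B2: 44 × €3 = €132
  Vail–B1: 69 × €5 = €345
  Vail–B2: 5 × €3 = €15
  Vail–B3: 8 × €5 = €40
Optimal cost = €697.
Saving = 741 − 697 = €44.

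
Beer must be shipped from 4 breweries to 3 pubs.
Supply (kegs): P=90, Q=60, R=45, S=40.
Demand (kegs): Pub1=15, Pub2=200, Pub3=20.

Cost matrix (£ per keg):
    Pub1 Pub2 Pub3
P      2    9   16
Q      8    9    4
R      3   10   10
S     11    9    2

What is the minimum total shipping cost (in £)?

One minimum-cost allocation:
  P–Pub2: 90 × £9 = £810
  Q–Pub2: 60 × £9 = £540
  R–Pub1: 15 × £3 = £45
  R–Pub2: 30 × £10 = £300
  S–Pub2: 20 × £9 = £180
  S–Pub3: 20 × £2 = £40
Total = 810 + 540 + 45 + 300 + 180 + 40 = £1915.

1915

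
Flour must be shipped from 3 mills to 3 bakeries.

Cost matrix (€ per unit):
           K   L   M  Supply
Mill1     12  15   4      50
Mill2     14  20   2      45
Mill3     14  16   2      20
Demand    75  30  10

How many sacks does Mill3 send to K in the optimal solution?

The minimum-cost plan:
  Mill1–K: 40 × €12 = €480
  Mill1–L: 10 × €15 = €150
  Mill2–K: 35 × €14 = €490
  Mill2–M: 10 × €2 = €20
  Mill3–L: 20 × €16 = €320
Total cost = €1460.
The route Mill3→K is not used.

0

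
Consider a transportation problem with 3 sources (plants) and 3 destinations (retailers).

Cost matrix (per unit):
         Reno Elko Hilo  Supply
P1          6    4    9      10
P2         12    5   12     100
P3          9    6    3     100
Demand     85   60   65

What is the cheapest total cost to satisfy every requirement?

An optimal shipping plan:
  P1→Reno: 10 × 6 = 60
  P2→Reno: 40 × 12 = 480
  P2→Elko: 60 × 5 = 300
  P3→Reno: 35 × 9 = 315
  P3→Hilo: 65 × 3 = 195
Total = 60 + 480 + 300 + 315 + 195 = 1350.
(Supply check: P1 ships 10; P2 ships 100; P3 ships 100.)

1350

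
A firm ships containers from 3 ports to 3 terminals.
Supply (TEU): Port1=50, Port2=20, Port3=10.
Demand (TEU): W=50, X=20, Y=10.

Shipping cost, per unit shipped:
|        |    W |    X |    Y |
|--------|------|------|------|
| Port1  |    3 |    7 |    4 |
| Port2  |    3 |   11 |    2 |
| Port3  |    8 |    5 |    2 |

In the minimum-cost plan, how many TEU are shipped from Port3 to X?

10

Optimal shipments:
  Port1 to W: 40 × 3 = 120
  Port1 to X: 10 × 7 = 70
  Port2 to W: 10 × 3 = 30
  Port2 to Y: 10 × 2 = 20
  Port3 to X: 10 × 5 = 50
Total cost = 290.
So Port3→X carries 10 TEU.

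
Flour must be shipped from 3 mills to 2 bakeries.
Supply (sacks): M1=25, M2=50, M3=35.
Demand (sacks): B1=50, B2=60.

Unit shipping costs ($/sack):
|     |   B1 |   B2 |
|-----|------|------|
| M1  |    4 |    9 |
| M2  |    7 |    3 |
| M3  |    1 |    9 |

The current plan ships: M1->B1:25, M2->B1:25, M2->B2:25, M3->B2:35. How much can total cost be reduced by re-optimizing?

330

Current plan cost = 25·4 + 25·7 + 25·3 + 35·9 = $665.
Optimal plan:
  M1 to B1: 15 sacks
  M1 to B2: 10 sacks
  M2 to B2: 50 sacks
  M3 to B1: 35 sacks
Optimal cost = $335.
Saving = 665 − 335 = $330.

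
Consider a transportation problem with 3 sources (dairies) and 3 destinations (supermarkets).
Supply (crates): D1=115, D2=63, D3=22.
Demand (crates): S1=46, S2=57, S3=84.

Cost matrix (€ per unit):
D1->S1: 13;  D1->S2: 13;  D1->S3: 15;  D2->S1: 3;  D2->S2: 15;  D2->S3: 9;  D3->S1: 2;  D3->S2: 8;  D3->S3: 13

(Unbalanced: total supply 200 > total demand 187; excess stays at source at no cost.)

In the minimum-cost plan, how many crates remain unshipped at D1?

13

Minimum-cost shipments:
  D1→S2: 57 × €13 = €741
  D1→S3: 45 × €15 = €675
  D2→S1: 24 × €3 = €72
  D2→S3: 39 × €9 = €351
  D3→S1: 22 × €2 = €44
Total cost = €1883.
D1 ships 102 of its 115, leaving 13.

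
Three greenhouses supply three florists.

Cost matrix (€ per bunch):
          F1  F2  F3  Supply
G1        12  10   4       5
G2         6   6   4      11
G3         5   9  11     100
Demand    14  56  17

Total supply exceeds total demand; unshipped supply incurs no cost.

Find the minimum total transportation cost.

Optimal allocation:
  G1 to F3: 5 × €4 = €20
  G2 to F3: 11 × €4 = €44
  G3 to F1: 14 × €5 = €70
  G3 to F2: 56 × €9 = €504
  G3 to F3: 1 × €11 = €11
Total = 20 + 44 + 70 + 504 + 11 = €649.

649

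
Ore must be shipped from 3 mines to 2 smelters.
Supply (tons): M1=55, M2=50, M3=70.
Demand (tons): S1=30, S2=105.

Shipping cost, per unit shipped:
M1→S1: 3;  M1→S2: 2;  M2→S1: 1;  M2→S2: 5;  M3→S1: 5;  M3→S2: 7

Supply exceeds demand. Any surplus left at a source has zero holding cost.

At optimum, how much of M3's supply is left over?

40

Minimum-cost shipments:
  M1 to S2: 55 tons
  M2 to S1: 30 tons
  M2 to S2: 20 tons
  M3 to S2: 30 tons
Total cost = 450.
M3 ships 30 of its 70, leaving 40.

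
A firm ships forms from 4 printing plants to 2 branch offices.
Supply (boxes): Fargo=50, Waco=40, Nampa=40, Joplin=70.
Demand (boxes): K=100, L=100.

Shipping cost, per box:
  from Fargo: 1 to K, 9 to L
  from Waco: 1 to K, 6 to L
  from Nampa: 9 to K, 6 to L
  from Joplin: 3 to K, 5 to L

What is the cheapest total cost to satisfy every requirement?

A cheapest plan:
  Fargo->K: 50 × 1 = 50
  Waco->K: 40 × 1 = 40
  Nampa->L: 40 × 6 = 240
  Joplin->K: 10 × 3 = 30
  Joplin->L: 60 × 5 = 300
Total = 50 + 40 + 240 + 30 + 300 = 660.
(Supply check: Fargo ships 50; Waco ships 40; Nampa ships 40; Joplin ships 70.)

660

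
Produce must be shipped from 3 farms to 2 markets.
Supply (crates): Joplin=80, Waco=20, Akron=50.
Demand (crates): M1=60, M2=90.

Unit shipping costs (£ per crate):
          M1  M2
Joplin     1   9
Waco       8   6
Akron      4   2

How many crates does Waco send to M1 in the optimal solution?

Solving gives:
  Joplin–M1: 60 × £1 = £60
  Joplin–M2: 20 × £9 = £180
  Waco–M2: 20 × £6 = £120
  Akron–M2: 50 × £2 = £100
Total cost = £460.
The route Waco→M1 is not used.

0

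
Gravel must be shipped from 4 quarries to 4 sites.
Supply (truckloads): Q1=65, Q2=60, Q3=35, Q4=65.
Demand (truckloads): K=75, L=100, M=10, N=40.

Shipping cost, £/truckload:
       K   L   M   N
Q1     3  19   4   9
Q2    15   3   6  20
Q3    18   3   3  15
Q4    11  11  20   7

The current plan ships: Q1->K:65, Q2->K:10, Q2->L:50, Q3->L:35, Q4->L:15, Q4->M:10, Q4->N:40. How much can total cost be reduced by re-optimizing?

Current plan cost = 65·3 + 10·15 + 50·3 + 35·3 + 15·11 + 10·20 + 40·7 = £1245.
Optimal plan:
  Q1–K: 65 × £3 = £195
  Q2–L: 60 × £3 = £180
  Q3–L: 25 × £3 = £75
  Q3–M: 10 × £3 = £30
  Q4–K: 10 × £11 = £110
  Q4–L: 15 × £11 = £165
  Q4–N: 40 × £7 = £280
Optimal cost = £1035.
Saving = 1245 − 1035 = £210.

210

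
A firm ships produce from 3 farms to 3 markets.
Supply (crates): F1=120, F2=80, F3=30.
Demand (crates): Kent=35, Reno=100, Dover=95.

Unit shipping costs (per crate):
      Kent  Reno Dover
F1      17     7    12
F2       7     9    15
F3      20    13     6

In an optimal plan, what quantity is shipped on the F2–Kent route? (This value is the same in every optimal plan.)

Solving gives:
  F1->Reno: 55 × 7 = 385
  F1->Dover: 65 × 12 = 780
  F2->Kent: 35 × 7 = 245
  F2->Reno: 45 × 9 = 405
  F3->Dover: 30 × 6 = 180
Total cost = 1995.
So F2→Kent carries 35 crates.

35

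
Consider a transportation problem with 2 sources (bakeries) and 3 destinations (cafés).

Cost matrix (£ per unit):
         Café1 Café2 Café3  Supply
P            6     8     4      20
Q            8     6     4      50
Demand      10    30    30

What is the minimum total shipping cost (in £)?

A cheapest plan:
  P->Café1: 10 × £6 = £60
  P->Café3: 10 × £4 = £40
  Q->Café2: 30 × £6 = £180
  Q->Café3: 20 × £4 = £80
Total = 60 + 40 + 180 + 80 = £360.

360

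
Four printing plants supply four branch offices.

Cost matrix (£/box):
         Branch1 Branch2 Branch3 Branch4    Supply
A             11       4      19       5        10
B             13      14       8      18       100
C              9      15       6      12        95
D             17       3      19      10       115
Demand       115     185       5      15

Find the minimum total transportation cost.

2610

Optimal allocation:
  A->Branch4: 10 × £5 = £50
  B->Branch1: 25 × £13 = £325
  B->Branch2: 70 × £14 = £980
  B->Branch3: 5 × £8 = £40
  C->Branch1: 90 × £9 = £810
  C->Branch4: 5 × £12 = £60
  D->Branch2: 115 × £3 = £345
Total = 50 + 325 + 980 + 40 + 810 + 60 + 345 = £2610.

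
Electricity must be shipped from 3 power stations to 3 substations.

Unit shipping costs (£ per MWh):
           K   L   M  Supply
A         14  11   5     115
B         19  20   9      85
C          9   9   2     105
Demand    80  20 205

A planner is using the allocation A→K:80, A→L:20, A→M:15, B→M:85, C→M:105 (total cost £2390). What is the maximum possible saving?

160

Current plan cost = 80·14 + 20·11 + 15·5 + 85·9 + 105·2 = £2390.
Optimal plan:
  A→L: 20 MWh
  A→M: 95 MWh
  B→M: 85 MWh
  C→K: 80 MWh
  C→M: 25 MWh
Optimal cost = £2230.
Saving = 2390 − 2230 = £160.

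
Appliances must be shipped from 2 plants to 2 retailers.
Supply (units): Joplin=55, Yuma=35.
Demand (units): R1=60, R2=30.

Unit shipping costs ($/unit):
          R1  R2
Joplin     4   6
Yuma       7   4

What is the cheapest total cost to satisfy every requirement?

A cheapest plan:
  Joplin->R1: 55 × $4 = $220
  Yuma->R1: 5 × $7 = $35
  Yuma->R2: 30 × $4 = $120
Total = 220 + 35 + 120 = $375.

375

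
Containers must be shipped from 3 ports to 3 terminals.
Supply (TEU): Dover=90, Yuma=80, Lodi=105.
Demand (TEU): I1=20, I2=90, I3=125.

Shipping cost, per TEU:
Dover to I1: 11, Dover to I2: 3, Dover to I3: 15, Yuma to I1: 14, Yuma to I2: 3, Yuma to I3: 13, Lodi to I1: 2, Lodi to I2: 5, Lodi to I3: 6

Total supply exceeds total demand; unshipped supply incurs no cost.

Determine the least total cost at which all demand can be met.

1340

One minimum-cost allocation:
  Dover–I2: 90 TEU
  Yuma–I3: 40 TEU
  Lodi–I1: 20 TEU
  Lodi–I3: 85 TEU
Total cost = 1340.
(Supply check: Dover ships 90; Yuma ships 40; Lodi ships 105.)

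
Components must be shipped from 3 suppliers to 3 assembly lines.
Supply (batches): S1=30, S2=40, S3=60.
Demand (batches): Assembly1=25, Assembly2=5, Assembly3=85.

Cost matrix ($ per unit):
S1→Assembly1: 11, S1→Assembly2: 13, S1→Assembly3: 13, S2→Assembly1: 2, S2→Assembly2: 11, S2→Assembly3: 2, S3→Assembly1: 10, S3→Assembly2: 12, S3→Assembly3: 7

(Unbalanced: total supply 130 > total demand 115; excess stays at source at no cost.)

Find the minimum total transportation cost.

675

Optimal allocation:
  S1->Assembly1: 10 × $11 = $110
  S1->Assembly2: 5 × $13 = $65
  S2->Assembly1: 15 × $2 = $30
  S2->Assembly3: 25 × $2 = $50
  S3->Assembly3: 60 × $7 = $420
Total = 110 + 65 + 30 + 50 + 420 = $675.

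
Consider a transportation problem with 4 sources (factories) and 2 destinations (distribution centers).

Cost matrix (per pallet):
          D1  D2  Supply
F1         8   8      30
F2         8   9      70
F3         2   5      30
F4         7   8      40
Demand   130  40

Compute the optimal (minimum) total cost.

1150

Optimal allocation:
  F1 to D2: 30 × 8 = 240
  F2 to D1: 60 × 8 = 480
  F2 to D2: 10 × 9 = 90
  F3 to D1: 30 × 2 = 60
  F4 to D1: 40 × 7 = 280
Total = 240 + 480 + 90 + 60 + 280 = 1150.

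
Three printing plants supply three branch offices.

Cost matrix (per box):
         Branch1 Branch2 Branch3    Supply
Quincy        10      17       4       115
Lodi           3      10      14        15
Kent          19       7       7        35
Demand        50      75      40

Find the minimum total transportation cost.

1480

Optimal allocation:
  Quincy→Branch1: 35 × 10 = 350
  Quincy→Branch2: 40 × 17 = 680
  Quincy→Branch3: 40 × 4 = 160
  Lodi→Branch1: 15 × 3 = 45
  Kent→Branch2: 35 × 7 = 245
Total = 350 + 680 + 160 + 45 + 245 = 1480.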